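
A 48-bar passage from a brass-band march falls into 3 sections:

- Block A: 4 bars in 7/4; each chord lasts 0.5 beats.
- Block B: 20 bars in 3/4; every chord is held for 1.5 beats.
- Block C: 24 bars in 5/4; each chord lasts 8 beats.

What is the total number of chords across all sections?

111 chords

A: 4·7 = 28 beats, 28/0.5 = 56 chords.
B: 20·3 = 60 beats, 60/1.5 = 40 chords.
C: 24·5 = 120 beats, 120/8 = 15 chords.
Total: 56 + 40 + 15 = 111.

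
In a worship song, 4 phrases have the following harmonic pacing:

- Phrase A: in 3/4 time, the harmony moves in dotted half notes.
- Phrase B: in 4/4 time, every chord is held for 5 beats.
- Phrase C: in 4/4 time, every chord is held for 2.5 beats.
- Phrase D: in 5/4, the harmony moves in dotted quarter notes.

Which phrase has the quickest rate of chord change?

A: 3/3 = 1 chord/bar.
B: 4/5 = 0.8 chords/bar.
C: 4/2.5 = 1.6 chords/bar.
D: 5/1.5 = 10/3 chords/bar.
Fastest is D at 10/3 chords/bar.

Phrase D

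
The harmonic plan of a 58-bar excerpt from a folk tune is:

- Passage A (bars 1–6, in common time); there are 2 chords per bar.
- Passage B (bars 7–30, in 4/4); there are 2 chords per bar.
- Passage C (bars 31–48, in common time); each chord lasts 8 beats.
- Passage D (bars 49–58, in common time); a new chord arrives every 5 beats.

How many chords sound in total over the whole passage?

77 chords

A: 6 bars × 4 beats = 24 beats; 2 beats/chord → 12 chords.
B: 24 bars × 4 beats = 96 beats; 2 beats/chord → 48 chords.
C: 18 bars × 4 beats = 72 beats; 8 beats/chord → 9 chords.
D: 10 bars × 4 beats = 40 beats; 5 beats/chord → 8 chords.
Total: 12 + 48 + 9 + 8 = 77.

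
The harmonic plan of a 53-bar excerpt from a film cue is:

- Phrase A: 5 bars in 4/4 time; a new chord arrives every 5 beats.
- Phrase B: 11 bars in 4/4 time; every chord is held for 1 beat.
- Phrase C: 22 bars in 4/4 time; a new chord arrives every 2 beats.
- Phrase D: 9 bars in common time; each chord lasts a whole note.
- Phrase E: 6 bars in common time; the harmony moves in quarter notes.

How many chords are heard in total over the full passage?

125 chords

A: 5 bars × 4 beats = 20 beats; 5 beats/chord → 4 chords.
B: 11 bars × 4 beats = 44 beats; 1 beat/chord → 44 chords.
C: 22 bars × 4 beats = 88 beats; 2 beats/chord → 44 chords.
D: 9 bars × 4 beats = 36 beats; 4 beats/chord → 9 chords.
E: 6 bars × 4 beats = 24 beats; 1 beat/chord → 24 chords.
Total: 4 + 44 + 44 + 9 + 24 = 125.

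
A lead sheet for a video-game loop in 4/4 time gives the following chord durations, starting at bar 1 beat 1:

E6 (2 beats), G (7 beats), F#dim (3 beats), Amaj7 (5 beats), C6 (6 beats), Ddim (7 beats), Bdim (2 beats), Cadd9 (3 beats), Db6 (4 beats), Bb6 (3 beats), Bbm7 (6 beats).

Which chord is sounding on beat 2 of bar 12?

Bbm7

Beat 2 of bar 12 is beat (12−1)×4 + 2 = 46 overall.
Running totals: E6 ends at 2, G ends at 9, F#dim ends at 12, Amaj7 ends at 17, C6 ends at 23, Ddim ends at 30, Bdim ends at 32, Cadd9 ends at 35, Db6 ends at 39, Bb6 ends at 42, Bbm7 ends at 48.
Beat 46 falls within Bbm7.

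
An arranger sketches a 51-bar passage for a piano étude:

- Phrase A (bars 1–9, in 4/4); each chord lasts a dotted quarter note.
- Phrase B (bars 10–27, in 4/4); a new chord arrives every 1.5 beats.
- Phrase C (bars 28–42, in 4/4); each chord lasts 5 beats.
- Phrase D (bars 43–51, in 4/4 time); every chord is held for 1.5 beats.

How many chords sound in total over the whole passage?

A: 9·4 = 36 beats, 36/1.5 = 24 chords.
B: 18·4 = 72 beats, 72/1.5 = 48 chords.
C: 15·4 = 60 beats, 60/5 = 12 chords.
D: 9·4 = 36 beats, 36/1.5 = 24 chords.
Total: 24 + 48 + 12 + 24 = 108.

108 chords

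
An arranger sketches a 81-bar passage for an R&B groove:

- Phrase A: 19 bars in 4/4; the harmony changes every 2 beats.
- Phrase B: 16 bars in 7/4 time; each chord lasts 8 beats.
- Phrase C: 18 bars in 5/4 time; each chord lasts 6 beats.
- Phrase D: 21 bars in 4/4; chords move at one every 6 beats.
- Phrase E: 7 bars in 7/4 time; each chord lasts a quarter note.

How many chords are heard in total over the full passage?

A has 76 beats and chords last 2 each, so 38 chords.
B has 112 beats and chords last 8 each, so 14 chords.
C has 90 beats and chords last 6 each, so 15 chords.
D has 84 beats and chords last 6 each, so 14 chords.
E has 49 beats and chords last 1 each, so 49 chords.
Total: 38 + 14 + 15 + 14 + 49 = 130.

130 chords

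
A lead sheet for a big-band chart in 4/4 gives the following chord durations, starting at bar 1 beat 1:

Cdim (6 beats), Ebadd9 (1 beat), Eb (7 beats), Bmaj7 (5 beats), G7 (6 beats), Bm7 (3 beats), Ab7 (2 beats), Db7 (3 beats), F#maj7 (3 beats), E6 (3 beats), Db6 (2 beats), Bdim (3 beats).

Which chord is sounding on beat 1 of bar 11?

Beat 1 of bar 11 is beat (11−1)×4 + 1 = 41 overall.
Running totals: Cdim ends at 6, Ebadd9 ends at 7, Eb ends at 14, Bmaj7 ends at 19, G7 ends at 25, Bm7 ends at 28, Ab7 ends at 30, Db7 ends at 33, F#maj7 ends at 36, E6 ends at 39, Db6 ends at 41.
Beat 41 falls within Db6.

Db6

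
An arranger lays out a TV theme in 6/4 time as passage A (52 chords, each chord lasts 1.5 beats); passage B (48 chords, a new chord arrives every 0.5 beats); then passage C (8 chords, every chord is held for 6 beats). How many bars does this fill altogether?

25 bars

A: 52 × 1.5 = 78 beats = 13 bars.
B: 48 × 0.5 = 24 beats = 4 bars.
C: 8 × 6 = 48 beats = 8 bars.
Total: 13 + 4 + 8 = 25 bars.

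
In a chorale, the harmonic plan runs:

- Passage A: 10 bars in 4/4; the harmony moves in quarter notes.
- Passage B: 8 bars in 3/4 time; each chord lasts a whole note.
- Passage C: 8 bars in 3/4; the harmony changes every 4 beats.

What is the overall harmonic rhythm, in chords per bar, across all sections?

2 chords per bar

A: 10 bars of 4 beats is 40 beats; at 1 beat each that's 40 chords.
B: 8 bars of 3 beats is 24 beats; at 4 beats each that's 6 chords.
C: 8 bars of 3 beats is 24 beats; at 4 beats each that's 6 chords.
Overall: 52 chords over 26 bars → 52/26 = 2 chords per bar.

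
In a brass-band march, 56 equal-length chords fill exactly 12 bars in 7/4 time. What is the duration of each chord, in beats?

1.5 beats

12 bars × 7 beats/bar = 84 beats total.
84 beats ÷ 56 chords = 1.5 beats per chord.
(That is a dotted quarter note.)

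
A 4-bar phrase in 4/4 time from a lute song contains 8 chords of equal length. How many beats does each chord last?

4 bars × 4 beats/bar = 16 beats total.
16 beats ÷ 8 chords = 2 beats per chord.
(That is a half note.)

2 beats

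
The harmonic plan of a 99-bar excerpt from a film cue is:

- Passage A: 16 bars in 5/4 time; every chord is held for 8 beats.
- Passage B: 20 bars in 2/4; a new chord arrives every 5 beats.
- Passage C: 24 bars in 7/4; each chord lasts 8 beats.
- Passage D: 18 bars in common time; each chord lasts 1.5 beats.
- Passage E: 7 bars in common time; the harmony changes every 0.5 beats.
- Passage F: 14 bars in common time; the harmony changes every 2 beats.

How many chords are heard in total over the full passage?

171 chords

A: 16·5 = 80 beats, 80/8 = 10 chords.
B: 20·2 = 40 beats, 40/5 = 8 chords.
C: 24·7 = 168 beats, 168/8 = 21 chords.
D: 18·4 = 72 beats, 72/1.5 = 48 chords.
E: 7·4 = 28 beats, 28/0.5 = 56 chords.
F: 14·4 = 56 beats, 56/2 = 28 chords.
Total: 10 + 8 + 21 + 48 + 56 + 28 = 171.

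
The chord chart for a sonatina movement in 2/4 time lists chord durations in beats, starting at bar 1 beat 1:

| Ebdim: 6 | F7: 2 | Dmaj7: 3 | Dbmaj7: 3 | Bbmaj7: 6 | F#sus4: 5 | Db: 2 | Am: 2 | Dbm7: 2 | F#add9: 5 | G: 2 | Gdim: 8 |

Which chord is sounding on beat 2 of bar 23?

Gdim

Beat 2 of bar 23 is beat (23−1)×2 + 2 = 46 overall.
Running totals: Ebdim ends at 6, F7 ends at 8, Dmaj7 ends at 11, Dbmaj7 ends at 14, Bbmaj7 ends at 20, F#sus4 ends at 25, Db ends at 27, Am ends at 29, Dbm7 ends at 31, F#add9 ends at 36, G ends at 38, Gdim ends at 46.
Beat 46 falls within Gdim.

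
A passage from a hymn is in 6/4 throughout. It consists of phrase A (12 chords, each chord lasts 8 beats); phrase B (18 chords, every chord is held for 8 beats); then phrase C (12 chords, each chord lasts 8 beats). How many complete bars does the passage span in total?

A: 12 × 8 = 96 beats = 16 bars.
B: 18 × 8 = 144 beats = 24 bars.
C: 12 × 8 = 96 beats = 16 bars.
Total: 16 + 24 + 16 = 56 bars.

56 bars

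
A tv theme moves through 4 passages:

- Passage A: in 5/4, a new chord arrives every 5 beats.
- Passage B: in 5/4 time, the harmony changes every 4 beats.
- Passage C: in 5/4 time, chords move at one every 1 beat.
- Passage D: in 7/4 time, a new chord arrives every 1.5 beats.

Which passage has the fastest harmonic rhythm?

A: each chord is 5 beats in 5/4, so 1 per bar.
B: each chord is 4 beats in 5/4, so 1.25 per bar.
C: each chord is 1 beat in 5/4, so 5 per bar.
D: each chord is 1.5 beats in 7/4, so 14/3 per bar.
Fastest is C at 5 chords/bar.

Passage C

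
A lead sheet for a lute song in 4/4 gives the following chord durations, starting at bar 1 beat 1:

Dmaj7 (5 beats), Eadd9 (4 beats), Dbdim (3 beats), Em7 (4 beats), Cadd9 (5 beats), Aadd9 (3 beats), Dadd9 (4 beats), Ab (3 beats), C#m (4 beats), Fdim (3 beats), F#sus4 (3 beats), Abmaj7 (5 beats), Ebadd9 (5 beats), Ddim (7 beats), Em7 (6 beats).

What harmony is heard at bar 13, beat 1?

Ebadd9

Beat 1 of bar 13 is beat (13−1)×4 + 1 = 49 overall.
Running totals: Dmaj7 ends at 5, Eadd9 ends at 9, Dbdim ends at 12, Em7 ends at 16, Cadd9 ends at 21, Aadd9 ends at 24, Dadd9 ends at 28, Ab ends at 31, C#m ends at 35, Fdim ends at 38, F#sus4 ends at 41, Abmaj7 ends at 46, Ebadd9 ends at 51.
Beat 49 falls within Ebadd9.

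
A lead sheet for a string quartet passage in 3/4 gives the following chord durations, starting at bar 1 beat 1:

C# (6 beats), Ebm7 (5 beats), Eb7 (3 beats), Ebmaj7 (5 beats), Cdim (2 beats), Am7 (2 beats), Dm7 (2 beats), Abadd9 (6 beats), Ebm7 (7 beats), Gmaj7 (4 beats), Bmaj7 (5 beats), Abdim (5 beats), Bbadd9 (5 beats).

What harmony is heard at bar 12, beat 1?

Beat 1 of bar 12 is beat (12−1)×3 + 1 = 34 overall.
Running totals: C# ends at 6, Ebm7 ends at 11, Eb7 ends at 14, Ebmaj7 ends at 19, Cdim ends at 21, Am7 ends at 23, Dm7 ends at 25, Abadd9 ends at 31, Ebm7 ends at 38.
Beat 34 falls within Ebm7.

Ebm7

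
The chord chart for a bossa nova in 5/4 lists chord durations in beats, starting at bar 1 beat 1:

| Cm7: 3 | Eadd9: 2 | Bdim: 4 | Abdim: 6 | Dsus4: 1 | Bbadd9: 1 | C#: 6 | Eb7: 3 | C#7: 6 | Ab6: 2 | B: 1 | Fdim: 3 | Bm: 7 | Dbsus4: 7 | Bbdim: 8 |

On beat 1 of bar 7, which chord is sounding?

Beat 1 of bar 7 is beat (7−1)×5 + 1 = 31 overall.
Running totals: Cm7 ends at 3, Eadd9 ends at 5, Bdim ends at 9, Abdim ends at 15, Dsus4 ends at 16, Bbadd9 ends at 17, C# ends at 23, Eb7 ends at 26, C#7 ends at 32.
Beat 31 falls within C#7.

C#7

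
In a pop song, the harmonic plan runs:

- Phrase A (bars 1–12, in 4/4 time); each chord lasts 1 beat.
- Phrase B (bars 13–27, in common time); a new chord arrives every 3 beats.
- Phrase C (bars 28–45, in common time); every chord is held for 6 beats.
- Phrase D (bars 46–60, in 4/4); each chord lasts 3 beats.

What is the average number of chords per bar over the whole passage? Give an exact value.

5/3 chords per bar

A: 12 × 4 = 48 beats ÷ 1 = 48 chords.
B: 15 × 4 = 60 beats ÷ 3 = 20 chords.
C: 18 × 4 = 72 beats ÷ 6 = 12 chords.
D: 15 × 4 = 60 beats ÷ 3 = 20 chords.
Overall: 100 chords over 60 bars → 100/60 = 5/3 chords per bar.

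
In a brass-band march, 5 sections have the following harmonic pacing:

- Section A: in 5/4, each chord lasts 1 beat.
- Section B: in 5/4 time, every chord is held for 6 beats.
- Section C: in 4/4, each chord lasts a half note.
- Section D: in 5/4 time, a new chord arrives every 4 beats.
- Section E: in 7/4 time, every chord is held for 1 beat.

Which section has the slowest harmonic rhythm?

A: each chord is 1 beat in 5/4, so 5 per bar.
B: each chord is 6 beats in 5/4, so 5/6 per bar.
C: each chord is 2 beats in 4/4, so 2 per bar.
D: each chord is 4 beats in 5/4, so 1.25 per bar.
E: each chord is 1 beat in 7/4, so 7 per bar.
Slowest is B at 5/6 chords/bar.

Section B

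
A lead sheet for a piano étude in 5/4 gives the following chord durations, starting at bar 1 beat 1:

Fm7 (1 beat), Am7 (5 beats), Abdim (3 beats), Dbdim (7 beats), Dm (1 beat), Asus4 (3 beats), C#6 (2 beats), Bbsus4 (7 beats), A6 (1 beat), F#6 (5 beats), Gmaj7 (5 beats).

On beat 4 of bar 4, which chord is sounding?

Beat 4 of bar 4 is beat (4−1)×5 + 4 = 19 overall.
Running totals: Fm7 ends at 1, Am7 ends at 6, Abdim ends at 9, Dbdim ends at 16, Dm ends at 17, Asus4 ends at 20.
Beat 19 falls within Asus4.

Asus4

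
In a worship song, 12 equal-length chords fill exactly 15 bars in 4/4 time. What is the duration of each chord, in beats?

5 beats

15 bars × 4 beats/bar = 60 beats total.
60 beats ÷ 12 chords = 5 beats per chord.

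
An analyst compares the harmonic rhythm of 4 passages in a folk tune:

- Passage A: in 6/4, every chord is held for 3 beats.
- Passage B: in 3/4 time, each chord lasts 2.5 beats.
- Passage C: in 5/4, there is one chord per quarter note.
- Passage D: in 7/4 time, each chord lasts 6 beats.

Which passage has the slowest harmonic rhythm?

Passage D

A: 6 beats/bar ÷ 3 beats/chord = 2 chords/bar.
B: 3 beats/bar ÷ 2.5 beats/chord = 1.2 chords/bar.
C: 5 beats/bar ÷ 1 beat/chord = 5 chords/bar.
D: 7 beats/bar ÷ 6 beats/chord = 7/6 chords/bar.
Slowest is D at 7/6 chords/bar.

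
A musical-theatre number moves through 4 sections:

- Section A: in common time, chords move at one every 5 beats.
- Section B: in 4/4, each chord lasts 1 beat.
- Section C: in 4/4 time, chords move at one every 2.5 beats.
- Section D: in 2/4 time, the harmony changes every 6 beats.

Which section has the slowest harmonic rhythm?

A: 4/5 = 0.8 chords/bar.
B: 4/1 = 4 chords/bar.
C: 4/2.5 = 1.6 chords/bar.
D: 2/6 = 1/3 chords/bar.
Slowest is D at 1/3 chords/bar.

Section D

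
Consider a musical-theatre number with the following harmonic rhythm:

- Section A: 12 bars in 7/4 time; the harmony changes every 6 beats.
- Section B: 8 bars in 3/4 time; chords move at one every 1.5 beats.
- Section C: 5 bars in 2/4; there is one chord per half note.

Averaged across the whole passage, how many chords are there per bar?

A: 12 bars of 7 beats is 84 beats; at 6 beats each that's 14 chords.
B: 8 bars of 3 beats is 24 beats; at 1.5 beats each that's 16 chords.
C: 5 bars of 2 beats is 10 beats; at 2 beats each that's 5 chords.
Overall: 35 chords over 25 bars → 35/25 = 1.4 chords per bar.

1.4 chords per bar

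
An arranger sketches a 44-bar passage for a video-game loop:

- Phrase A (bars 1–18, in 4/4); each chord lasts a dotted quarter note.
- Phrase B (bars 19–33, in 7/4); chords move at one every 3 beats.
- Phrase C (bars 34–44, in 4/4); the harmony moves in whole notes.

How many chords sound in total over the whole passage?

A has 72 beats and chords last 1.5 each, so 48 chords.
B has 105 beats and chords last 3 each, so 35 chords.
C has 44 beats and chords last 4 each, so 11 chords.
Total: 48 + 35 + 11 = 94.

94 chords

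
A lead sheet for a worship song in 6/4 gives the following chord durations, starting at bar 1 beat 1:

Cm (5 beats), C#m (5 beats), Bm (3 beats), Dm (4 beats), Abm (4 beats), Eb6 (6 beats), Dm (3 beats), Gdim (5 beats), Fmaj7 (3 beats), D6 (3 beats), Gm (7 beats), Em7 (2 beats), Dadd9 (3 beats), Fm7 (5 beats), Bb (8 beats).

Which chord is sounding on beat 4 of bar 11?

Bb

Beat 4 of bar 11 is beat (11−1)×6 + 4 = 64 overall.
Running totals: Cm ends at 5, C#m ends at 10, Bm ends at 13, Dm ends at 17, Abm ends at 21, Eb6 ends at 27, Dm ends at 30, Gdim ends at 35, Fmaj7 ends at 38, D6 ends at 41, Gm ends at 48, Em7 ends at 50, Dadd9 ends at 53, Fm7 ends at 58, Bb ends at 66.
Beat 64 falls within Bb.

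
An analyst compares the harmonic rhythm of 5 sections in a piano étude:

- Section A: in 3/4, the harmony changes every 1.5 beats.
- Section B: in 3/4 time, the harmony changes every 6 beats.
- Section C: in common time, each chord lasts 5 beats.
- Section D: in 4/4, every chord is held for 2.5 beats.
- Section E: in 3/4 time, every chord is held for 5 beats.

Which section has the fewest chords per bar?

A: 3/1.5 = 2 chords/bar.
B: 3/6 = 0.5 chords/bar.
C: 4/5 = 0.8 chords/bar.
D: 4/2.5 = 1.6 chords/bar.
E: 3/5 = 0.6 chords/bar.
Slowest is B at 0.5 chords/bar.

Section B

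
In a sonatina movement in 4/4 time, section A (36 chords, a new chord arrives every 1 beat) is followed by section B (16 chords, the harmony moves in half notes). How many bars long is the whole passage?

A: 36 × 1 = 36 beats = 9 bars.
B: 16 × 2 = 32 beats = 8 bars.
Total: 9 + 8 = 17 bars.

17 bars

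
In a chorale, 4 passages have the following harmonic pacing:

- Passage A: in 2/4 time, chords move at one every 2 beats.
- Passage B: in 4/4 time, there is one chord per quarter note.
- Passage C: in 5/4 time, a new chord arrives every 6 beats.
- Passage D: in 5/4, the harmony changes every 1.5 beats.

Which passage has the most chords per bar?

A: 2 beats/bar ÷ 2 beats/chord = 1 chord/bar.
B: 4 beats/bar ÷ 1 beat/chord = 4 chords/bar.
C: 5 beats/bar ÷ 6 beats/chord = 5/6 chords/bar.
D: 5 beats/bar ÷ 1.5 beats/chord = 10/3 chords/bar.
Fastest is B at 4 chords/bar.

Passage B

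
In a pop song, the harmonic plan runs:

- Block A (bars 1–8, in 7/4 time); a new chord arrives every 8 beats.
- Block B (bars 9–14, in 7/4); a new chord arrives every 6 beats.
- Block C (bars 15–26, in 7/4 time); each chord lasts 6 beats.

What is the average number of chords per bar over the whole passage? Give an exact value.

A: 8 bars of 7 beats is 56 beats; at 8 beats each that's 7 chords.
B: 6 bars of 7 beats is 42 beats; at 6 beats each that's 7 chords.
C: 12 bars of 7 beats is 84 beats; at 6 beats each that's 14 chords.
Overall: 28 chords over 26 bars → 28/26 = 14/13 chords per bar.

14/13 chords per bar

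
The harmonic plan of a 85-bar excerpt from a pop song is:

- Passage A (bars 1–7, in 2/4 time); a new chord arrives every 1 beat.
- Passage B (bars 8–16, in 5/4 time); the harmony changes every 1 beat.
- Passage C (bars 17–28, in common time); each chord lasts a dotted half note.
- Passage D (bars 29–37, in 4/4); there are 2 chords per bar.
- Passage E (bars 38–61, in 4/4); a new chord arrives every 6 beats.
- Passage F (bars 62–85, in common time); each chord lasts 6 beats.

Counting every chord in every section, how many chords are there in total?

A: 7 bars × 2 beats = 14 beats; 1 beat/chord → 14 chords.
B: 9 bars × 5 beats = 45 beats; 1 beat/chord → 45 chords.
C: 12 bars × 4 beats = 48 beats; 3 beats/chord → 16 chords.
D: 9 bars × 4 beats = 36 beats; 2 beats/chord → 18 chords.
E: 24 bars × 4 beats = 96 beats; 6 beats/chord → 16 chords.
F: 24 bars × 4 beats = 96 beats; 6 beats/chord → 16 chords.
Total: 14 + 45 + 16 + 18 + 16 + 16 = 125.

125 chords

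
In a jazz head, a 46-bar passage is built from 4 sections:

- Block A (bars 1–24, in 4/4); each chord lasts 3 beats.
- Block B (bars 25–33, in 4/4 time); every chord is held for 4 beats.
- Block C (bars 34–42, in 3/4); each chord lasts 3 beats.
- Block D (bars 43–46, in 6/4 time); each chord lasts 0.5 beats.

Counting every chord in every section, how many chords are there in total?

98 chords

A: 24 bars × 4 beats = 96 beats; 3 beats/chord → 32 chords.
B: 9 bars × 4 beats = 36 beats; 4 beats/chord → 9 chords.
C: 9 bars × 3 beats = 27 beats; 3 beats/chord → 9 chords.
D: 4 bars × 6 beats = 24 beats; 0.5 beats/chord → 48 chords.
Total: 32 + 9 + 9 + 48 = 98.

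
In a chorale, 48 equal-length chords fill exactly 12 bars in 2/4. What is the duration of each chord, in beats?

12 bars × 2 beats/bar = 24 beats total.
24 beats ÷ 48 chords = 0.5 beats per chord.
(That is an eighth note.)

0.5 beats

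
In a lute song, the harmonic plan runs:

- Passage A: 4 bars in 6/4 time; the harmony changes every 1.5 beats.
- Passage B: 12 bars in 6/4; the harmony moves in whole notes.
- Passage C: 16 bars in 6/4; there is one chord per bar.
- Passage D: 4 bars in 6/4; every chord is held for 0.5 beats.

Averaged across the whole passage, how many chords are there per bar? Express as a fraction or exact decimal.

49/18 chords per bar

A: 4 bars of 6 beats is 24 beats; at 1.5 beats each that's 16 chords.
B: 12 bars of 6 beats is 72 beats; at 4 beats each that's 18 chords.
C: 16 bars of 6 beats is 96 beats; at 6 beats each that's 16 chords.
D: 4 bars of 6 beats is 24 beats; at 0.5 beats each that's 48 chords.
Overall: 98 chords over 36 bars → 98/36 = 49/18 chords per bar.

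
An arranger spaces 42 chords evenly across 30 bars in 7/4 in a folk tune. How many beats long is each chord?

5 beats

30 bars × 7 beats/bar = 210 beats total.
210 beats ÷ 42 chords = 5 beats per chord.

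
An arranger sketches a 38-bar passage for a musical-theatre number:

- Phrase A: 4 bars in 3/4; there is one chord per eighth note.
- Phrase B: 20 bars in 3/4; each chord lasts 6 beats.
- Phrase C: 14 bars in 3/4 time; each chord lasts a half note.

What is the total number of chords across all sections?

55 chords

A has 12 beats and chords last 0.5 each, so 24 chords.
B has 60 beats and chords last 6 each, so 10 chords.
C has 42 beats and chords last 2 each, so 21 chords.
Total: 24 + 10 + 21 = 55.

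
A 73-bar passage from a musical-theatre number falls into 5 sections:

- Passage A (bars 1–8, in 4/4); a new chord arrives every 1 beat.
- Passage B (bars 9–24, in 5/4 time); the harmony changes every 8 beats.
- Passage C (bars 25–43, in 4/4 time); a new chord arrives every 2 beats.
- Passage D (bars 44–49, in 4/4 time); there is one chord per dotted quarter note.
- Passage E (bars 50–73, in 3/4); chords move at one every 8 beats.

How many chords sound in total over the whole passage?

105 chords

A: 8·4 = 32 beats, 32/1 = 32 chords.
B: 16·5 = 80 beats, 80/8 = 10 chords.
C: 19·4 = 76 beats, 76/2 = 38 chords.
D: 6·4 = 24 beats, 24/1.5 = 16 chords.
E: 24·3 = 72 beats, 72/8 = 9 chords.
Total: 32 + 10 + 38 + 16 + 9 = 105.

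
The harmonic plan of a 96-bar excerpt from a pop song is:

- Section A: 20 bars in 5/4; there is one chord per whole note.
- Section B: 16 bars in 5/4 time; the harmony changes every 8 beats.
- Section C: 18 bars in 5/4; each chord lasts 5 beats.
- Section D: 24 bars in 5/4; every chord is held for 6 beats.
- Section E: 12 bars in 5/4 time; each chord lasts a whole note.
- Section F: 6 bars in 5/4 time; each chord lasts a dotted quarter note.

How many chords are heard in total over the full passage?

A: 20·5 = 100 beats, 100/4 = 25 chords.
B: 16·5 = 80 beats, 80/8 = 10 chords.
C: 18·5 = 90 beats, 90/5 = 18 chords.
D: 24·5 = 120 beats, 120/6 = 20 chords.
E: 12·5 = 60 beats, 60/4 = 15 chords.
F: 6·5 = 30 beats, 30/1.5 = 20 chords.
Total: 25 + 10 + 18 + 20 + 15 + 20 = 108.

108 chords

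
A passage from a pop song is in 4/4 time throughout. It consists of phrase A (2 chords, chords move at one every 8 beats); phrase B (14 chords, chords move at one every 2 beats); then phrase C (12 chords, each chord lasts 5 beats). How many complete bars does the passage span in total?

26 bars

A: 2 × 8 = 16 beats = 4 bars.
B: 14 × 2 = 28 beats = 7 bars.
C: 12 × 5 = 60 beats = 15 bars.
Total: 4 + 7 + 15 = 26 bars.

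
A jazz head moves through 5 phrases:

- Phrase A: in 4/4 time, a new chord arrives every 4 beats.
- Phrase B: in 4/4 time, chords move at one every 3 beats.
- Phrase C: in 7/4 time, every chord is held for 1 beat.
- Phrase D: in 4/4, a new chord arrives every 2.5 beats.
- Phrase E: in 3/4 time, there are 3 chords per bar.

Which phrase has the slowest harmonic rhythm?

Phrase A

A: each chord is 4 beats in 4/4, so 1 per bar.
B: each chord is 3 beats in 4/4, so 4/3 per bar.
C: each chord is 1 beat in 7/4, so 7 per bar.
D: each chord is 2.5 beats in 4/4, so 1.6 per bar.
E: each chord is 1 beat in 3/4, so 3 per bar.
Slowest is A at 1 chords/bar.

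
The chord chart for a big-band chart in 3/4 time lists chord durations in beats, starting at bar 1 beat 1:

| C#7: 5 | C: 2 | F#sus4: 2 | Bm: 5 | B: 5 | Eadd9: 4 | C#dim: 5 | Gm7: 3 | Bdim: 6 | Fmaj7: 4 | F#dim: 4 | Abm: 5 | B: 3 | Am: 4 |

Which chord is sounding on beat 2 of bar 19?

Am

Beat 2 of bar 19 is beat (19−1)×3 + 2 = 56 overall.
Running totals: C#7 ends at 5, C ends at 7, F#sus4 ends at 9, Bm ends at 14, B ends at 19, Eadd9 ends at 23, C#dim ends at 28, Gm7 ends at 31, Bdim ends at 37, Fmaj7 ends at 41, F#dim ends at 45, Abm ends at 50, B ends at 53, Am ends at 57.
Beat 56 falls within Am.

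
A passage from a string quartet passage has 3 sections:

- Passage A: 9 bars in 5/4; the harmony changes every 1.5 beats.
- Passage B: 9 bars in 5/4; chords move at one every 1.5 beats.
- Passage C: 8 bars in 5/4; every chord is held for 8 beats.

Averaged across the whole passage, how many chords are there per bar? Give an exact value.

A: 9 bars of 5 beats is 45 beats; at 1.5 beats each that's 30 chords.
B: 9 bars of 5 beats is 45 beats; at 1.5 beats each that's 30 chords.
C: 8 bars of 5 beats is 40 beats; at 8 beats each that's 5 chords.
Overall: 65 chords over 26 bars → 65/26 = 2.5 chords per bar.

2.5 chords per bar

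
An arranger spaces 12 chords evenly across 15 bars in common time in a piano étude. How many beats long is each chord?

5 beats

15 bars × 4 beats/bar = 60 beats total.
60 beats ÷ 12 chords = 5 beats per chord.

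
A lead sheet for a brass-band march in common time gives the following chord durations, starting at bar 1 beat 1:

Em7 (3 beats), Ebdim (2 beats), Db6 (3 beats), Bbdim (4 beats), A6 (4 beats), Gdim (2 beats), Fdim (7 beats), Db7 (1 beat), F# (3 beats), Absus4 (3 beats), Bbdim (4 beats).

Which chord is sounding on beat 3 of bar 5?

Beat 3 of bar 5 is beat (5−1)×4 + 3 = 19 overall.
Running totals: Em7 ends at 3, Ebdim ends at 5, Db6 ends at 8, Bbdim ends at 12, A6 ends at 16, Gdim ends at 18, Fdim ends at 25.
Beat 19 falls within Fdim.

Fdim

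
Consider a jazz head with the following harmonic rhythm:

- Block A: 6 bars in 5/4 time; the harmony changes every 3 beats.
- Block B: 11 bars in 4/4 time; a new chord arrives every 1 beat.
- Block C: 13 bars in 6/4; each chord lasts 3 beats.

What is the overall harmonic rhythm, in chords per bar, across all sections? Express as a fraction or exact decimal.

A: 6 bars of 5 beats is 30 beats; at 3 beats each that's 10 chords.
B: 11 bars of 4 beats is 44 beats; at 1 beat each that's 44 chords.
C: 13 bars of 6 beats is 78 beats; at 3 beats each that's 26 chords.
Overall: 80 chords over 30 bars → 80/30 = 8/3 chords per bar.

8/3 chords per bar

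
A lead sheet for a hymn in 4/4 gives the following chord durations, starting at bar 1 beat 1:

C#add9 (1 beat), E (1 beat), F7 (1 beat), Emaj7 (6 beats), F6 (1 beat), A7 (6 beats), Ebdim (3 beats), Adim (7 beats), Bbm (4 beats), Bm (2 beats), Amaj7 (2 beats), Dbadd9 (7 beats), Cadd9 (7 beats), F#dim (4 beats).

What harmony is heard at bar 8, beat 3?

Bm

Beat 3 of bar 8 is beat (8−1)×4 + 3 = 31 overall.
Running totals: C#add9 ends at 1, E ends at 2, F7 ends at 3, Emaj7 ends at 9, F6 ends at 10, A7 ends at 16, Ebdim ends at 19, Adim ends at 26, Bbm ends at 30, Bm ends at 32.
Beat 31 falls within Bm.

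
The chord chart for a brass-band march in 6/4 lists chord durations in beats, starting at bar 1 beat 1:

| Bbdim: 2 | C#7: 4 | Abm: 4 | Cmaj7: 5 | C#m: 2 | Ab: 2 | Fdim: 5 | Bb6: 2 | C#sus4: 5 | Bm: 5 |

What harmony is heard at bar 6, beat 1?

Beat 1 of bar 6 is beat (6−1)×6 + 1 = 31 overall.
Running totals: Bbdim ends at 2, C#7 ends at 6, Abm ends at 10, Cmaj7 ends at 15, C#m ends at 17, Ab ends at 19, Fdim ends at 24, Bb6 ends at 26, C#sus4 ends at 31.
Beat 31 falls within C#sus4.

C#sus4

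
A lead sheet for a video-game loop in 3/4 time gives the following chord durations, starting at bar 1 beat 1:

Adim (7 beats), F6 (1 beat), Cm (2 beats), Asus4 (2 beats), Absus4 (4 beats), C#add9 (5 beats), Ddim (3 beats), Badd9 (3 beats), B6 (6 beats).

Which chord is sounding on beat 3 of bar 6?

Beat 3 of bar 6 is beat (6−1)×3 + 3 = 18 overall.
Running totals: Adim ends at 7, F6 ends at 8, Cm ends at 10, Asus4 ends at 12, Absus4 ends at 16, C#add9 ends at 21.
Beat 18 falls within C#add9.

C#add9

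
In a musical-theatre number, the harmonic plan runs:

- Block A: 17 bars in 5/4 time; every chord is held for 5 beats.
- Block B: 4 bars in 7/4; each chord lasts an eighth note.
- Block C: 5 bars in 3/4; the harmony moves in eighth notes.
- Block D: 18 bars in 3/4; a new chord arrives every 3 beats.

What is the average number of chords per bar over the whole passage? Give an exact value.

2.75 chords per bar

A: 17 bars of 5 beats is 85 beats; at 5 beats each that's 17 chords.
B: 4 bars of 7 beats is 28 beats; at 0.5 beats each that's 56 chords.
C: 5 bars of 3 beats is 15 beats; at 0.5 beats each that's 30 chords.
D: 18 bars of 3 beats is 54 beats; at 3 beats each that's 18 chords.
Overall: 121 chords over 44 bars → 121/44 = 2.75 chords per bar.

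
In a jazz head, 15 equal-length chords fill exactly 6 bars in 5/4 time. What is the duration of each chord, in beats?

6 bars × 5 beats/bar = 30 beats total.
30 beats ÷ 15 chords = 2 beats per chord.
(That is a half note.)

2 beats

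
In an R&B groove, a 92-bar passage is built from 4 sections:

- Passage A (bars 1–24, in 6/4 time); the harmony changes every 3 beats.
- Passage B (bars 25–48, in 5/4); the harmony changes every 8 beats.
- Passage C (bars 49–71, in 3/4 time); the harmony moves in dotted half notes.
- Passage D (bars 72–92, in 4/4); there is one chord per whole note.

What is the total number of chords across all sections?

107 chords

A has 144 beats and chords last 3 each, so 48 chords.
B has 120 beats and chords last 8 each, so 15 chords.
C has 69 beats and chords last 3 each, so 23 chords.
D has 84 beats and chords last 4 each, so 21 chords.
Total: 48 + 15 + 23 + 21 = 107.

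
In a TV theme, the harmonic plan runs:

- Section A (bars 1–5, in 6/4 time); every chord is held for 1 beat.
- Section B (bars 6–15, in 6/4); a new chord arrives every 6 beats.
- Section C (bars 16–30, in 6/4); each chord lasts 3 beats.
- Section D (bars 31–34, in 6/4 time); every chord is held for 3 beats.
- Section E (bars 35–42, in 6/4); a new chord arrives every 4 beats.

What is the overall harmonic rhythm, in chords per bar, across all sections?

A: 5 × 6 = 30 beats ÷ 1 = 30 chords.
B: 10 × 6 = 60 beats ÷ 6 = 10 chords.
C: 15 × 6 = 90 beats ÷ 3 = 30 chords.
D: 4 × 6 = 24 beats ÷ 3 = 8 chords.
E: 8 × 6 = 48 beats ÷ 4 = 12 chords.
Overall: 90 chords over 42 bars → 90/42 = 15/7 chords per bar.

15/7 chords per bar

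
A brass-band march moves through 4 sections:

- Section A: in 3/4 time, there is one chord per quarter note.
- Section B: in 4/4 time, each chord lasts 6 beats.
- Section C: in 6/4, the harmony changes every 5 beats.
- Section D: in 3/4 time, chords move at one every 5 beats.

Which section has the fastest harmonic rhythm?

Section A

A: 3/1 = 3 chords/bar.
B: 4/6 = 2/3 chords/bar.
C: 6/5 = 1.2 chords/bar.
D: 3/5 = 0.6 chords/bar.
Fastest is A at 3 chords/bar.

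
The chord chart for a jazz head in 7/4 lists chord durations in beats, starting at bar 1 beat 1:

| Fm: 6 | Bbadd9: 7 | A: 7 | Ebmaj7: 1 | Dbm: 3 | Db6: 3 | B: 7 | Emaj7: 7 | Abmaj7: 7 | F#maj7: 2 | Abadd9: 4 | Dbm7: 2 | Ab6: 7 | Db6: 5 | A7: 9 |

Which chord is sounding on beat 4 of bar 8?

Abadd9

Beat 4 of bar 8 is beat (8−1)×7 + 4 = 53 overall.
Running totals: Fm ends at 6, Bbadd9 ends at 13, A ends at 20, Ebmaj7 ends at 21, Dbm ends at 24, Db6 ends at 27, B ends at 34, Emaj7 ends at 41, Abmaj7 ends at 48, F#maj7 ends at 50, Abadd9 ends at 54.
Beat 53 falls within Abadd9.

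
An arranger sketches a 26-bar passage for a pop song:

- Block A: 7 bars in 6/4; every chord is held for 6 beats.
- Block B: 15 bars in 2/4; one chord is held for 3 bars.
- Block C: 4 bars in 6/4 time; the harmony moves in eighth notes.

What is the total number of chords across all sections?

60 chords

A has 42 beats and chords last 6 each, so 7 chords.
B has 30 beats and chords last 6 each, so 5 chords.
C has 24 beats and chords last 0.5 each, so 48 chords.
Total: 7 + 5 + 48 = 60.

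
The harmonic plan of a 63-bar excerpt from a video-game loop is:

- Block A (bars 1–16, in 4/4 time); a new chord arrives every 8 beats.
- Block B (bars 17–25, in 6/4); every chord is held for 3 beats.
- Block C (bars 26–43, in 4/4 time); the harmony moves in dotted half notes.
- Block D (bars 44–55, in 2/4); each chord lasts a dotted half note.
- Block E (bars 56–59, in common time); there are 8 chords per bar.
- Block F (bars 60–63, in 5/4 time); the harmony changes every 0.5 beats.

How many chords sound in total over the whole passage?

130 chords

A: 16·4 = 64 beats, 64/8 = 8 chords.
B: 9·6 = 54 beats, 54/3 = 18 chords.
C: 18·4 = 72 beats, 72/3 = 24 chords.
D: 12·2 = 24 beats, 24/3 = 8 chords.
E: 4·4 = 16 beats, 16/0.5 = 32 chords.
F: 4·5 = 20 beats, 20/0.5 = 40 chords.
Total: 8 + 18 + 24 + 8 + 32 + 40 = 130.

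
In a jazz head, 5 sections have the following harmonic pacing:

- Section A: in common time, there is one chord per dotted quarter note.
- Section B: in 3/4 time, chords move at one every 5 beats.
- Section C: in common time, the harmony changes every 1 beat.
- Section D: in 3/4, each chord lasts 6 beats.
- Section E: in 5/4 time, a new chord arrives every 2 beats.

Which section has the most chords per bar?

Section C

A: 4 beats/bar ÷ 1.5 beats/chord = 8/3 chords/bar.
B: 3 beats/bar ÷ 5 beats/chord = 0.6 chords/bar.
C: 4 beats/bar ÷ 1 beat/chord = 4 chords/bar.
D: 3 beats/bar ÷ 6 beats/chord = 0.5 chords/bar.
E: 5 beats/bar ÷ 2 beats/chord = 2.5 chords/bar.
Fastest is C at 4 chords/bar.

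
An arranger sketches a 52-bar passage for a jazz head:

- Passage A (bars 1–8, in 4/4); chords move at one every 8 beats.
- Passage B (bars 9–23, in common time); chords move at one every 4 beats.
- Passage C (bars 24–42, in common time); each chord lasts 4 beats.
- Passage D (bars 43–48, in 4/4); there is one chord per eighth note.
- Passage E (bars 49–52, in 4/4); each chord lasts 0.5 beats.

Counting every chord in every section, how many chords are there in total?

118 chords

A: 8·4 = 32 beats, 32/8 = 4 chords.
B: 15·4 = 60 beats, 60/4 = 15 chords.
C: 19·4 = 76 beats, 76/4 = 19 chords.
D: 6·4 = 24 beats, 24/0.5 = 48 chords.
E: 4·4 = 16 beats, 16/0.5 = 32 chords.
Total: 4 + 15 + 19 + 48 + 32 = 118.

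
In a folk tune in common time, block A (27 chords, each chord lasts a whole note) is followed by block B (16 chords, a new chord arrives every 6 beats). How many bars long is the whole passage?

51 bars

A: 27 × 4 = 108 beats = 27 bars.
B: 16 × 6 = 96 beats = 24 bars.
Total: 27 + 24 = 51 bars.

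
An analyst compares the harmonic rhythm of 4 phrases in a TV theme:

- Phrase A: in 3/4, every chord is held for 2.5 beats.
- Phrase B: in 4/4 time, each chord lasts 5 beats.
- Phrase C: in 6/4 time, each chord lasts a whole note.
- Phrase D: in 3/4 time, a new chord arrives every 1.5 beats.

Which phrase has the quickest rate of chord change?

A: each chord is 2.5 beats in 3/4, so 1.2 per bar.
B: each chord is 5 beats in 4/4, so 0.8 per bar.
C: each chord is 4 beats in 6/4, so 1.5 per bar.
D: each chord is 1.5 beats in 3/4, so 2 per bar.
Fastest is D at 2 chords/bar.

Phrase D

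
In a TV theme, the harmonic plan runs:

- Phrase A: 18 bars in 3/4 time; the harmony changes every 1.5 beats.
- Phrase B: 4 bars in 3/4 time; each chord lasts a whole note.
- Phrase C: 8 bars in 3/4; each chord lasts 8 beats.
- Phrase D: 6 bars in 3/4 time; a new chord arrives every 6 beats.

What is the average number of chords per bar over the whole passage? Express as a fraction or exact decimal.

A: 18 bars of 3 beats is 54 beats; at 1.5 beats each that's 36 chords.
B: 4 bars of 3 beats is 12 beats; at 4 beats each that's 3 chords.
C: 8 bars of 3 beats is 24 beats; at 8 beats each that's 3 chords.
D: 6 bars of 3 beats is 18 beats; at 6 beats each that's 3 chords.
Overall: 45 chords over 36 bars → 45/36 = 1.25 chords per bar.

1.25 chords per bar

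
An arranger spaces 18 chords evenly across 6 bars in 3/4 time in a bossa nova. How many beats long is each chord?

6 bars × 3 beats/bar = 18 beats total.
18 beats ÷ 18 chords = 1 beats per chord.
(That is a quarter note.)

1 beat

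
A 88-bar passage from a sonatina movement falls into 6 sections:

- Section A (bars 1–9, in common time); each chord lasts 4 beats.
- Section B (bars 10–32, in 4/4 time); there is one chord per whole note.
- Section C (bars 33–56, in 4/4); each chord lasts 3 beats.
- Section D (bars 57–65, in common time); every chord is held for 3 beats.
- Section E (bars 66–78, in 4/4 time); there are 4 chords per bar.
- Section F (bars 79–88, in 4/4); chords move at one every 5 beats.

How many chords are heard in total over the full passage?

A has 36 beats and chords last 4 each, so 9 chords.
B has 92 beats and chords last 4 each, so 23 chords.
C has 96 beats and chords last 3 each, so 32 chords.
D has 36 beats and chords last 3 each, so 12 chords.
E has 52 beats and chords last 1 each, so 52 chords.
F has 40 beats and chords last 5 each, so 8 chords.
Total: 9 + 23 + 32 + 12 + 52 + 8 = 136.

136 chords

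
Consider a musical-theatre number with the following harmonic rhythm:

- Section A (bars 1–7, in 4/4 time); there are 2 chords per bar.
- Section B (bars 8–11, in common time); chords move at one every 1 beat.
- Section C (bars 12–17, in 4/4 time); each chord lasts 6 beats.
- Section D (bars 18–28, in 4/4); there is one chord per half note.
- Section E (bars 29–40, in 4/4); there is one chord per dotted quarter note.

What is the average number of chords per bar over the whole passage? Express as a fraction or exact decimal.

2.2 chords per bar

A: 7 bars of 4 beats is 28 beats; at 2 beats each that's 14 chords.
B: 4 bars of 4 beats is 16 beats; at 1 beat each that's 16 chords.
C: 6 bars of 4 beats is 24 beats; at 6 beats each that's 4 chords.
D: 11 bars of 4 beats is 44 beats; at 2 beats each that's 22 chords.
E: 12 bars of 4 beats is 48 beats; at 1.5 beats each that's 32 chords.
Overall: 88 chords over 40 bars → 88/40 = 2.2 chords per bar.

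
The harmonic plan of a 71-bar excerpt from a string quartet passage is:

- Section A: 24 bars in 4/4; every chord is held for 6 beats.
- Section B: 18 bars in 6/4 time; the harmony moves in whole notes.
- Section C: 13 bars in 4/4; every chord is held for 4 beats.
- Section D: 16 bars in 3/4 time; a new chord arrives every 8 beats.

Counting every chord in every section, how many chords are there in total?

A: 24 bars × 4 beats = 96 beats; 6 beats/chord → 16 chords.
B: 18 bars × 6 beats = 108 beats; 4 beats/chord → 27 chords.
C: 13 bars × 4 beats = 52 beats; 4 beats/chord → 13 chords.
D: 16 bars × 3 beats = 48 beats; 8 beats/chord → 6 chords.
Total: 16 + 27 + 13 + 6 = 62.

62 chords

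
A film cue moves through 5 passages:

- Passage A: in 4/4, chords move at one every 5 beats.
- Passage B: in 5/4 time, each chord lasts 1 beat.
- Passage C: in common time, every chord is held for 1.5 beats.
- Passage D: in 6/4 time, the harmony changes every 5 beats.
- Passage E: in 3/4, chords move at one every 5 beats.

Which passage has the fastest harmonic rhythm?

Passage B

A: each chord is 5 beats in 4/4, so 0.8 per bar.
B: each chord is 1 beat in 5/4, so 5 per bar.
C: each chord is 1.5 beats in 4/4, so 8/3 per bar.
D: each chord is 5 beats in 6/4, so 1.2 per bar.
E: each chord is 5 beats in 3/4, so 0.6 per bar.
Fastest is B at 5 chords/bar.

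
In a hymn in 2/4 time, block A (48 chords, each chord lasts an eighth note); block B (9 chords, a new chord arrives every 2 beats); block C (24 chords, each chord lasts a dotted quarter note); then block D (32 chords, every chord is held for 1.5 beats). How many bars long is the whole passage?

63 bars

A: 48 × 0.5 = 24 beats = 12 bars.
B: 9 × 2 = 18 beats = 9 bars.
C: 24 × 1.5 = 36 beats = 18 bars.
D: 32 × 1.5 = 48 beats = 24 bars.
Total: 12 + 9 + 18 + 24 = 63 bars.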